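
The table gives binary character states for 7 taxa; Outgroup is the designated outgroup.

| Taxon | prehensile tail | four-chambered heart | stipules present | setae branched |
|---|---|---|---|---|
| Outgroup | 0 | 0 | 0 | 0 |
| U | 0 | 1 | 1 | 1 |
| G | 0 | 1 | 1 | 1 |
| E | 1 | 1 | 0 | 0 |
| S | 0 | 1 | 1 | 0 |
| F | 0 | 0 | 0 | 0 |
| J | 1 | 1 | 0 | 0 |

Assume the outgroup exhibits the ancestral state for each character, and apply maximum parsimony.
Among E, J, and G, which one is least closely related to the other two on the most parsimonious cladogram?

G

The outgroup has state '0' for every character, so '1' is the derived state throughout.
prehensile tail (derived state '1') is shared by E and J — a synapomorphy uniting that clade.
four-chambered heart: derived state '1' in E, G, J, S, and U only — synapomorphy for {E, G, J, S, U}.
Only G, S, and U show the derived state '1' for stipules present, supporting them as a clade.
Only G and U show the derived state '1' for setae branched, supporting them as a clade.
Most parsimonious ingroup topology: ((((U,G),S),(E,J)),F).
J and E share a more recent common ancestor with each other than either does with G, so G is the least closely related of the three.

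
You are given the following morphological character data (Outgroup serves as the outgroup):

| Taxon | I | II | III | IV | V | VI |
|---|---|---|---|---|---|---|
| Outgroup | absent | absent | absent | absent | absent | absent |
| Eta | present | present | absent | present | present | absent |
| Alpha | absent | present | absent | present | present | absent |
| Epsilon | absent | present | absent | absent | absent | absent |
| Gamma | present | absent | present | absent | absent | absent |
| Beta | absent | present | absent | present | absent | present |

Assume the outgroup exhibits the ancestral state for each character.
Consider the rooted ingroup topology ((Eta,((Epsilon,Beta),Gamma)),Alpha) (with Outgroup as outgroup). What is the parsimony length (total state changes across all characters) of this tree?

11

Map each character onto ((Eta,((Epsilon,Beta),Gamma)),Alpha) (rooted by Outgroup) and count the minimum state changes it requires (Fitch parsimony):
I: 2; II: 2; III: 1; IV: 3; V: 2; VI: 1.
Total tree length = 11.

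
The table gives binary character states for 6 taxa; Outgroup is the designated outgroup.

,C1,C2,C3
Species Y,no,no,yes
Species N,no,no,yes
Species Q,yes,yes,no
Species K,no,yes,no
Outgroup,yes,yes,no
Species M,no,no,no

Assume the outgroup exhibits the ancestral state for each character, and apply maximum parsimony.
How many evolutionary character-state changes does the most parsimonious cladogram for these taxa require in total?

3

Character polarity is set by the outgroup: the derived state is whichever differs from the outgroup's state, so for C1, C2 the derived state is 'no', and for the remaining characters it is 'yes'.
C1 (derived state 'no') is shared by Species K, Species M, Species N, and Species Y — a synapomorphy uniting that clade.
C2: derived state 'no' in Species M, Species N, and Species Y only — synapomorphy for {Species M, Species N, Species Y}.
C3: derived state 'yes' in Species N and Species Y only — synapomorphy for {Species N, Species Y}.
Most parsimonious ingroup topology: ((((Species N,Species Y),Species M),Species K),Species Q).
Changes per character on this tree: C1: 1; C2: 1; C3: 1.
Total = 3.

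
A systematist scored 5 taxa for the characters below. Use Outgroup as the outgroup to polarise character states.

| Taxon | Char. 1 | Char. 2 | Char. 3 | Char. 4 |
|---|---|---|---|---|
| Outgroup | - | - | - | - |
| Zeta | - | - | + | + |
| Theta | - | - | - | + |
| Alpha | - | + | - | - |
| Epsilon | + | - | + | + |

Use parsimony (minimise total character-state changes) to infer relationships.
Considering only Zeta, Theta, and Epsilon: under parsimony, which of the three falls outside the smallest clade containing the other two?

The outgroup has state '-' for every character, so '+' is the derived state throughout.
Char. 1: derived state '+' in Epsilon only — an autapomorphy, so it tells us nothing about relationships among taxa.
Char. 2 (derived state '+') is unique to Alpha (autapomorphy; uninformative for grouping).
Char. 3: derived state '+' in Epsilon and Zeta only — synapomorphy for {Epsilon, Zeta}.
Char. 4: derived state '+' in Epsilon, Theta, and Zeta only — synapomorphy for {Epsilon, Theta, Zeta}.
Most parsimonious ingroup topology: (((Zeta,Epsilon),Theta),Alpha).
Zeta and Epsilon share a more recent common ancestor with each other than either does with Theta, so Theta is the least closely related of the three.

Theta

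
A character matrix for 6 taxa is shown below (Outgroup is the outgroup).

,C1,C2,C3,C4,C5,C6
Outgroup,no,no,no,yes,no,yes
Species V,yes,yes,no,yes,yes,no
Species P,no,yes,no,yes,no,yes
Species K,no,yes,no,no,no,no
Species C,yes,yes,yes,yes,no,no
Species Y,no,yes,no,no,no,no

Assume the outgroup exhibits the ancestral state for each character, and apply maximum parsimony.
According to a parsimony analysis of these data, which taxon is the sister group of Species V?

Character polarity is set by the outgroup: the derived state is whichever differs from the outgroup's state, so for C4, C6 the derived state is 'no', and for the remaining characters it is 'yes'.
C1 (derived state 'yes') is shared by Species C and Species V — a synapomorphy uniting that clade.
All ingroup taxa share the derived state 'yes' for C2; it defines the ingroup but does not resolve relationships within it.
C3 (derived state 'yes') is unique to Species C (autapomorphy; uninformative for grouping).
Only Species K and Species Y show the derived state 'no' for C4, supporting them as a clade.
C5 (derived state 'yes') is unique to Species V (autapomorphy; uninformative for grouping).
C6: derived state 'no' in Species C, Species K, Species V, and Species Y only — synapomorphy for {Species C, Species K, Species V, Species Y}.
Most parsimonious ingroup topology: (((Species V,Species C),(Species K,Species Y)),Species P).
Species V and Species C form a cherry on this tree, so they are sister taxa.

Species C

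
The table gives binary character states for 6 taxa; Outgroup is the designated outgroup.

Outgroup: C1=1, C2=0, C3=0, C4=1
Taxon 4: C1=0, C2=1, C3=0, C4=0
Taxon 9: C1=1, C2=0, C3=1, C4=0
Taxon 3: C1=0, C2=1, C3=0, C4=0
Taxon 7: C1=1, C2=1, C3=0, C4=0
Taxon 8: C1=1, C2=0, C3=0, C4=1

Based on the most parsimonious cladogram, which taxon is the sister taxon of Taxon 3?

Taxon 4

Character polarity is set by the outgroup: the derived state is whichever differs from the outgroup's state, so for C1, C4 the derived state is '0', and for the remaining characters it is '1'.
C1 (derived state '0') is shared by Taxon 3 and Taxon 4 — a synapomorphy uniting that clade.
C2: derived state '1' in Taxon 3, Taxon 4, and Taxon 7 only — synapomorphy for {Taxon 3, Taxon 4, Taxon 7}.
C3 (derived state '1') is unique to Taxon 9 (autapomorphy; uninformative for grouping).
Only Taxon 3, Taxon 4, Taxon 7, and Taxon 9 show the derived state '0' for C4, supporting them as a clade.
Most parsimonious ingroup topology: ((((Taxon 4,Taxon 3),Taxon 7),Taxon 9),Taxon 8).
Taxon 3 and Taxon 4 form a cherry on this tree, so they are sister taxa.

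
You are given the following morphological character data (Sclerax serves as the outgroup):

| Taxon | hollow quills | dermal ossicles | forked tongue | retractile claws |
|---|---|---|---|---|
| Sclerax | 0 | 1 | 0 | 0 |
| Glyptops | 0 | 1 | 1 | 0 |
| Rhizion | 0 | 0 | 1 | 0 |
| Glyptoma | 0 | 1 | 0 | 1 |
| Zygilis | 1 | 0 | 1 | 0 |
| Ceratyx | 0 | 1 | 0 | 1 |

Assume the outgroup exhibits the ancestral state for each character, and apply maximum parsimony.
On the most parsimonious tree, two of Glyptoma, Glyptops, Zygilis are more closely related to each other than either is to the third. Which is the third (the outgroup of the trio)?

Character polarity is set by the outgroup: the derived state is whichever differs from the outgroup's state, so for dermal ossicles the derived state is '0', and for the remaining characters it is '1'.
hollow quills (derived state '1') is unique to Zygilis (autapomorphy; uninformative for grouping).
Only Rhizion and Zygilis show the derived state '0' for dermal ossicles, supporting them as a clade.
forked tongue (derived state '1') is shared by Glyptops, Rhizion, and Zygilis — a synapomorphy uniting that clade.
Only Ceratyx and Glyptoma show the derived state '1' for retractile claws, supporting them as a clade.
Most parsimonious ingroup topology: ((Glyptops,(Rhizion,Zygilis)),(Glyptoma,Ceratyx)).
Zygilis and Glyptops share a more recent common ancestor with each other than either does with Glyptoma, so Glyptoma is the least closely related of the three.

Glyptoma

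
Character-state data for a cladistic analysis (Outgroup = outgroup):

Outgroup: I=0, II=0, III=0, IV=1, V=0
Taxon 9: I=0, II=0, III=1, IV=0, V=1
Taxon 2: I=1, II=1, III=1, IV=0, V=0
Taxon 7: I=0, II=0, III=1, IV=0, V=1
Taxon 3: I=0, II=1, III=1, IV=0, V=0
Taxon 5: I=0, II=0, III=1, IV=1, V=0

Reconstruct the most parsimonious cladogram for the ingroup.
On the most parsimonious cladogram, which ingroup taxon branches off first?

Taxon 5

Character polarity is set by the outgroup: the derived state is whichever differs from the outgroup's state, so for IV the derived state is '0', and for the remaining characters it is '1'.
I: derived state '1' in Taxon 2 only — an autapomorphy, so it tells us nothing about relationships among taxa.
Only Taxon 2 and Taxon 3 show the derived state '1' for II, supporting them as a clade.
III (derived state '1') is shared by all ingroup taxa — unites the whole ingroup.
IV: derived state '0' in Taxon 2, Taxon 3, Taxon 7, and Taxon 9 only — synapomorphy for {Taxon 2, Taxon 3, Taxon 7, Taxon 9}.
Only Taxon 7 and Taxon 9 show the derived state '1' for V, supporting them as a clade.
Most parsimonious ingroup topology: (((Taxon 9,Taxon 7),(Taxon 2,Taxon 3)),Taxon 5).
Taxon 5 is sister to the clade containing all other ingroup taxa, so it is the earliest-diverging (most basal) ingroup lineage.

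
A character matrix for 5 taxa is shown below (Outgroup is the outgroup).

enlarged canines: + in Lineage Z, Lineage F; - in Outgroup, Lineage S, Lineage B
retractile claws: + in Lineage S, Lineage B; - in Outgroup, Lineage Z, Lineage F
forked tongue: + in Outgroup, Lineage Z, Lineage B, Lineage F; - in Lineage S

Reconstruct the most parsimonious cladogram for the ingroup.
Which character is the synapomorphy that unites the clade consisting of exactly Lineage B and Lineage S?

Character polarity is set by the outgroup: the derived state is whichever differs from the outgroup's state, so for forked tongue the derived state is '-', and for the remaining characters it is '+'.
enlarged canines (derived state '+') is shared by Lineage F and Lineage Z — a synapomorphy uniting that clade.
retractile claws (derived state '+') is shared by Lineage B and Lineage S — a synapomorphy uniting that clade.
forked tongue: derived state '-' in Lineage S only — an autapomorphy, so it tells us nothing about relationships among taxa.
Most parsimonious ingroup topology: ((Lineage B,Lineage S),(Lineage Z,Lineage F)).
The clade {Lineage B, Lineage S} is supported by retractile claws: its derived state '+' occurs in exactly those taxa and in no other taxon (including the outgroup).

retractile claws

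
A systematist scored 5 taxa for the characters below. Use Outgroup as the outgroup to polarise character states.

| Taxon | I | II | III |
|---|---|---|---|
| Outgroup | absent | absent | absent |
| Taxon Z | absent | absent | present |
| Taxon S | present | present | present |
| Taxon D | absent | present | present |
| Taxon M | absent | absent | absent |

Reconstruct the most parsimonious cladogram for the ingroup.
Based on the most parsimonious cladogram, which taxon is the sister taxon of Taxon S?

The outgroup has state 'absent' for every character, so 'present' is the derived state throughout.
I: derived state 'present' in Taxon S only — an autapomorphy, so it tells us nothing about relationships among taxa.
II (derived state 'present') is shared by Taxon D and Taxon S — a synapomorphy uniting that clade.
III: derived state 'present' in Taxon D, Taxon S, and Taxon Z only — synapomorphy for {Taxon D, Taxon S, Taxon Z}.
Most parsimonious ingroup topology: ((Taxon Z,(Taxon S,Taxon D)),Taxon M).
Taxon S and Taxon D form a cherry on this tree, so they are sister taxa.

Taxon D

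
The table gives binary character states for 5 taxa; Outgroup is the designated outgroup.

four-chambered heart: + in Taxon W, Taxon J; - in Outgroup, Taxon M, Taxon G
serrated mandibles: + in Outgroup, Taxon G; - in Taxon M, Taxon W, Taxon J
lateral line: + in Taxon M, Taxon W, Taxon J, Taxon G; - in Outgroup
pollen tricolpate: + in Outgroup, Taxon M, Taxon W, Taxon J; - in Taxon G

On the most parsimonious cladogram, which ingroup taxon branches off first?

Taxon G

Character polarity is set by the outgroup: the derived state is whichever differs from the outgroup's state, so for serrated mandibles, pollen tricolpate the derived state is '-', and for the remaining characters it is '+'.
four-chambered heart: derived state '+' in Taxon J and Taxon W only — synapomorphy for {Taxon J, Taxon W}.
Only Taxon J, Taxon M, and Taxon W show the derived state '-' for serrated mandibles, supporting them as a clade.
All ingroup taxa share the derived state '+' for lateral line; it defines the ingroup but does not resolve relationships within it.
pollen tricolpate: derived state '-' in Taxon G only — an autapomorphy, so it tells us nothing about relationships among taxa.
Most parsimonious ingroup topology: ((Taxon M,(Taxon W,Taxon J)),Taxon G).
Taxon G is sister to the clade containing all other ingroup taxa, so it is the earliest-diverging (most basal) ingroup lineage.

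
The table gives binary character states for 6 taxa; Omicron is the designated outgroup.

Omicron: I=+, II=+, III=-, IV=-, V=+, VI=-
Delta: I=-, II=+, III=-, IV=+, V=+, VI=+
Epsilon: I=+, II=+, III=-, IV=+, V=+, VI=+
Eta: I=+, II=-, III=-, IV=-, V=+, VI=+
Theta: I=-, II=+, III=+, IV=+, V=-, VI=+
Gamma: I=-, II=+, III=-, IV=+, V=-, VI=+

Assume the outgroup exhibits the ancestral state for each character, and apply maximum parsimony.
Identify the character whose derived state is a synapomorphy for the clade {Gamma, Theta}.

V

Character polarity is set by the outgroup: the derived state is whichever differs from the outgroup's state, so for I, II, V the derived state is '-', and for the remaining characters it is '+'.
I (derived state '-') is shared by Delta, Gamma, and Theta — a synapomorphy uniting that clade.
II (derived state '-') is unique to Eta (autapomorphy; uninformative for grouping).
III (derived state '+') is unique to Theta (autapomorphy; uninformative for grouping).
IV: derived state '+' in Delta, Epsilon, Gamma, and Theta only — synapomorphy for {Delta, Epsilon, Gamma, Theta}.
V (derived state '-') is shared by Gamma and Theta — a synapomorphy uniting that clade.
All ingroup taxa share the derived state '+' for VI; it defines the ingroup but does not resolve relationships within it.
Most parsimonious ingroup topology: (((Delta,(Theta,Gamma)),Epsilon),Eta).
The clade {Gamma, Theta} is supported by V: its derived state '-' occurs in exactly those taxa and in no other taxon (including the outgroup).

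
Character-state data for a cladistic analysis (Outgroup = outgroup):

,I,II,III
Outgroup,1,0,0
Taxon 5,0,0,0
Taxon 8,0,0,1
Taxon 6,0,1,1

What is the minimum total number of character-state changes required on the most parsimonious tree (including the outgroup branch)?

3

Character polarity is set by the outgroup: the derived state is whichever differs from the outgroup's state, so for I the derived state is '0', and for the remaining characters it is '1'.
All ingroup taxa share the derived state '0' for I; it defines the ingroup but does not resolve relationships within it.
II (derived state '1') is unique to Taxon 6 (autapomorphy; uninformative for grouping).
III (derived state '1') is shared by Taxon 6 and Taxon 8 — a synapomorphy uniting that clade.
Most parsimonious ingroup topology: (Taxon 5,(Taxon 8,Taxon 6)).
Changes per character on this tree: I: 1; II: 1; III: 1.
Total = 3.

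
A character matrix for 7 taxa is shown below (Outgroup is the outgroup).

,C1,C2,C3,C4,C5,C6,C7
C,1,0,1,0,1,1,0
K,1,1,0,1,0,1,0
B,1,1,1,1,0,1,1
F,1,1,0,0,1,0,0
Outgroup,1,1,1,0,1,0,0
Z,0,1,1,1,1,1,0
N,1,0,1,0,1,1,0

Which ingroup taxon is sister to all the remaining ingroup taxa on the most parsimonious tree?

F

Character polarity is set by the outgroup: the derived state is whichever differs from the outgroup's state, so for C1, C2, C3, C5 the derived state is '0', and for the remaining characters it is '1'.
C1: derived state '0' in Z only — an autapomorphy, so it tells us nothing about relationships among taxa.
Only C and N show the derived state '0' for C2, supporting them as a clade.
C3 groups F and K, which is incompatible with the clades supported by the remaining characters; treating it as convergent (homoplasy) costs fewer steps than any alternative tree.
Only B, K, and Z show the derived state '1' for C4, supporting them as a clade.
Only B and K show the derived state '0' for C5, supporting them as a clade.
C6: derived state '1' in B, C, K, N, and Z only — synapomorphy for {B, C, K, N, Z}.
C7: derived state '1' in B only — an autapomorphy, so it tells us nothing about relationships among taxa.
Most parsimonious ingroup topology: (((C,N),((K,B),Z)),F).
F is sister to the clade containing all other ingroup taxa, so it is the earliest-diverging (most basal) ingroup lineage.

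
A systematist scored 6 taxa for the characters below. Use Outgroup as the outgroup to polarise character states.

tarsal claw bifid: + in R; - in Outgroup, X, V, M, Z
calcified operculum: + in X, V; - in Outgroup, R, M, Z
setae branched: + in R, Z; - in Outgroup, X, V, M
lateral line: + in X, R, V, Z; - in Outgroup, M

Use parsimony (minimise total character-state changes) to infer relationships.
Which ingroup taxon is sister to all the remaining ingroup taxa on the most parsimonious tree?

M

The outgroup has state '-' for every character, so '+' is the derived state throughout.
tarsal claw bifid: derived state '+' in R only — an autapomorphy, so it tells us nothing about relationships among taxa.
calcified operculum: derived state '+' in V and X only — synapomorphy for {V, X}.
setae branched (derived state '+') is shared by R and Z — a synapomorphy uniting that clade.
lateral line (derived state '+') is shared by R, V, X, and Z — a synapomorphy uniting that clade.
Most parsimonious ingroup topology: (((X,V),(R,Z)),M).
M is sister to the clade containing all other ingroup taxa, so it is the earliest-diverging (most basal) ingroup lineage.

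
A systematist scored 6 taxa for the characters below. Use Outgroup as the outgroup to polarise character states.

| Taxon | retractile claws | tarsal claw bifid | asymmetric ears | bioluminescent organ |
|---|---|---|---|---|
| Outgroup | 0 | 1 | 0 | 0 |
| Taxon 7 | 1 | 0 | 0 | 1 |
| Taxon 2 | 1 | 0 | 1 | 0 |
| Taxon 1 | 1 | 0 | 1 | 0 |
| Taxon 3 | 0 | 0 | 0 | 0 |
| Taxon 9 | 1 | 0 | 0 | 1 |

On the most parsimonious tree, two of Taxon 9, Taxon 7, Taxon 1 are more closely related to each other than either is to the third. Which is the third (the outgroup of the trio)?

Taxon 1

Character polarity is set by the outgroup: the derived state is whichever differs from the outgroup's state, so for tarsal claw bifid the derived state is '0', and for the remaining characters it is '1'.
Only Taxon 1, Taxon 2, Taxon 7, and Taxon 9 show the derived state '1' for retractile claws, supporting them as a clade.
All ingroup taxa share the derived state '0' for tarsal claw bifid; it defines the ingroup but does not resolve relationships within it.
Only Taxon 1 and Taxon 2 show the derived state '1' for asymmetric ears, supporting them as a clade.
Only Taxon 7 and Taxon 9 show the derived state '1' for bioluminescent organ, supporting them as a clade.
Most parsimonious ingroup topology: (((Taxon 7,Taxon 9),(Taxon 2,Taxon 1)),Taxon 3).
Taxon 9 and Taxon 7 share a more recent common ancestor with each other than either does with Taxon 1, so Taxon 1 is the least closely related of the three.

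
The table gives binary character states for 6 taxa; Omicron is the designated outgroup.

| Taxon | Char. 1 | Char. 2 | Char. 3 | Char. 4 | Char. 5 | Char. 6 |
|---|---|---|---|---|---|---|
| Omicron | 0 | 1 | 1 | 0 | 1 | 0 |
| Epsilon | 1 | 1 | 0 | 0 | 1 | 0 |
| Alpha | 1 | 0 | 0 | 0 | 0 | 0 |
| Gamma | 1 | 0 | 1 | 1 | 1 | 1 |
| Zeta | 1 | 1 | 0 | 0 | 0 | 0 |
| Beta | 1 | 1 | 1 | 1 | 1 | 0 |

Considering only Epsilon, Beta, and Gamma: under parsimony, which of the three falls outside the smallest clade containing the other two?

Character polarity is set by the outgroup: the derived state is whichever differs from the outgroup's state, so for Char. 2, Char. 3, Char. 5 the derived state is '0', and for the remaining characters it is '1'.
All ingroup taxa share the derived state '1' for Char. 1; it defines the ingroup but does not resolve relationships within it.
Char. 2 groups Alpha and Gamma, which is incompatible with the clades supported by the remaining characters; treating it as convergent (homoplasy) costs fewer steps than any alternative tree.
Char. 3: derived state '0' in Alpha, Epsilon, and Zeta only — synapomorphy for {Alpha, Epsilon, Zeta}.
Only Beta and Gamma show the derived state '1' for Char. 4, supporting them as a clade.
Char. 5: derived state '0' in Alpha and Zeta only — synapomorphy for {Alpha, Zeta}.
Char. 6 (derived state '1') is unique to Gamma (autapomorphy; uninformative for grouping).
Most parsimonious ingroup topology: ((Epsilon,(Alpha,Zeta)),(Gamma,Beta)).
Beta and Gamma share a more recent common ancestor with each other than either does with Epsilon, so Epsilon is the least closely related of the three.

Epsilon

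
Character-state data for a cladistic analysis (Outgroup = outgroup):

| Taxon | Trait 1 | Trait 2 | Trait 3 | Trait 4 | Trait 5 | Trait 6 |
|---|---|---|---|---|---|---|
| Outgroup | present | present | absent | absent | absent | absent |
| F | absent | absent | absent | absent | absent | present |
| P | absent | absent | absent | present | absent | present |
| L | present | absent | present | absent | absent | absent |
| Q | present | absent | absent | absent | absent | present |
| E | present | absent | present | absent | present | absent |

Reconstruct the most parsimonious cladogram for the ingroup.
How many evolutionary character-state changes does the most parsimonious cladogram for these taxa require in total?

6

Character polarity is set by the outgroup: the derived state is whichever differs from the outgroup's state, so for Trait 1, Trait 2 the derived state is 'absent', and for the remaining characters it is 'present'.
Only F and P show the derived state 'absent' for Trait 1, supporting them as a clade.
All ingroup taxa share the derived state 'absent' for Trait 2; it defines the ingroup but does not resolve relationships within it.
Trait 3 (derived state 'present') is shared by E and L — a synapomorphy uniting that clade.
Trait 4 (derived state 'present') is unique to P (autapomorphy; uninformative for grouping).
Trait 5: derived state 'present' in E only — an autapomorphy, so it tells us nothing about relationships among taxa.
Only F, P, and Q show the derived state 'present' for Trait 6, supporting them as a clade.
Most parsimonious ingroup topology: (((F,P),Q),(L,E)).
Changes per character on this tree: Trait 1: 1; Trait 2: 1; Trait 3: 1; Trait 4: 1; Trait 5: 1; Trait 6: 1.
Total = 6.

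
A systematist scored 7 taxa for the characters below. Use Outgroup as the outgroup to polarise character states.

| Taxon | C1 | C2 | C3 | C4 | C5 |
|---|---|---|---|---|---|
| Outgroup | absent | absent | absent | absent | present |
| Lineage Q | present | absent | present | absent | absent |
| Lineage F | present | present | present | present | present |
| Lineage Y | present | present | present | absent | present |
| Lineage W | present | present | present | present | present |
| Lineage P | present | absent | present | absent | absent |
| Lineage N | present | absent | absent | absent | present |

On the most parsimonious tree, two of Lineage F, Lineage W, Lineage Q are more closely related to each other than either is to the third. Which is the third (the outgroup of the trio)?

Lineage Q

Character polarity is set by the outgroup: the derived state is whichever differs from the outgroup's state, so for C5 the derived state is 'absent', and for the remaining characters it is 'present'.
All ingroup taxa share the derived state 'present' for C1; it defines the ingroup but does not resolve relationships within it.
C2 (derived state 'present') is shared by Lineage F, Lineage W, and Lineage Y — a synapomorphy uniting that clade.
C3: derived state 'present' in Lineage F, Lineage P, Lineage Q, Lineage W, and Lineage Y only — synapomorphy for {Lineage F, Lineage P, Lineage Q, Lineage W, Lineage Y}.
Only Lineage F and Lineage W show the derived state 'present' for C4, supporting them as a clade.
Only Lineage P and Lineage Q show the derived state 'absent' for C5, supporting them as a clade.
Most parsimonious ingroup topology: (((Lineage Q,Lineage P),((Lineage F,Lineage W),Lineage Y)),Lineage N).
Lineage F and Lineage W share a more recent common ancestor with each other than either does with Lineage Q, so Lineage Q is the least closely related of the three.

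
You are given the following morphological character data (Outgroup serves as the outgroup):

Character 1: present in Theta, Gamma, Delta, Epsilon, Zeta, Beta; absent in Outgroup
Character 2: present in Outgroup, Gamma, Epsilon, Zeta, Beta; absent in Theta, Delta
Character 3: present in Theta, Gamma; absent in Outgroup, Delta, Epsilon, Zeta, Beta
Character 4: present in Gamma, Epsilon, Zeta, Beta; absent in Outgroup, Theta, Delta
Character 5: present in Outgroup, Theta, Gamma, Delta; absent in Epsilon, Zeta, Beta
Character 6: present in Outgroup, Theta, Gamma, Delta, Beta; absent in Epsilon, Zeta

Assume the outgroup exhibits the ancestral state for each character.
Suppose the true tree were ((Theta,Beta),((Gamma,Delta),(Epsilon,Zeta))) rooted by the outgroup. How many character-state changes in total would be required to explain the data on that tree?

11

Map each character onto ((Theta,Beta),((Gamma,Delta),(Epsilon,Zeta))) (rooted by Outgroup) and count the minimum state changes it requires (Fitch parsimony):
Character 1: 1; Character 2: 2; Character 3: 2; Character 4: 3; Character 5: 2; Character 6: 1.
Total tree length = 11.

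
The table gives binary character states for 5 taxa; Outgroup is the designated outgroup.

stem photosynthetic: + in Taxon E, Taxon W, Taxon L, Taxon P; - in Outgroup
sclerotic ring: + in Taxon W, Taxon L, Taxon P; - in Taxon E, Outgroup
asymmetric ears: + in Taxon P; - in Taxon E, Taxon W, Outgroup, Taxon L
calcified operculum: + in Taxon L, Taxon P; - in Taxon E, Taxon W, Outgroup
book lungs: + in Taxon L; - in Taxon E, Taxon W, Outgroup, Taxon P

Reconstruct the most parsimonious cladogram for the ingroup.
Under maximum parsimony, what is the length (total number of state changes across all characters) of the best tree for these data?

5

The outgroup has state '-' for every character, so '+' is the derived state throughout.
All ingroup taxa share the derived state '+' for stem photosynthetic; it defines the ingroup but does not resolve relationships within it.
sclerotic ring (derived state '+') is shared by Taxon L, Taxon P, and Taxon W — a synapomorphy uniting that clade.
asymmetric ears (derived state '+') is unique to Taxon P (autapomorphy; uninformative for grouping).
Only Taxon L and Taxon P show the derived state '+' for calcified operculum, supporting them as a clade.
book lungs (derived state '+') is unique to Taxon L (autapomorphy; uninformative for grouping).
Most parsimonious ingroup topology: (((Taxon P,Taxon L),Taxon W),Taxon E).
Changes per character on this tree: stem photosynthetic: 1; sclerotic ring: 1; asymmetric ears: 1; calcified operculum: 1; book lungs: 1.
Total = 5.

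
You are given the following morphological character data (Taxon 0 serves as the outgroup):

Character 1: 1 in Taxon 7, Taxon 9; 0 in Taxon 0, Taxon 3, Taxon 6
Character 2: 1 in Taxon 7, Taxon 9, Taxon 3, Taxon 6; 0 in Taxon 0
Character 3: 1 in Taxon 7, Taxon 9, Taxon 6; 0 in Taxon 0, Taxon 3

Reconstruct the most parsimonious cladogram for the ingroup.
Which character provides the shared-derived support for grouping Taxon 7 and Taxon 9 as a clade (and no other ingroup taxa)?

Character 1

The outgroup has state '0' for every character, so '1' is the derived state throughout.
Character 1 (derived state '1') is shared by Taxon 7 and Taxon 9 — a synapomorphy uniting that clade.
Character 2 (derived state '1') is shared by all ingroup taxa — unites the whole ingroup.
Character 3 (derived state '1') is shared by Taxon 6, Taxon 7, and Taxon 9 — a synapomorphy uniting that clade.
Most parsimonious ingroup topology: (((Taxon 7,Taxon 9),Taxon 6),Taxon 3).
The clade {Taxon 7, Taxon 9} is supported by Character 1: its derived state '1' occurs in exactly those taxa and in no other taxon (including the outgroup).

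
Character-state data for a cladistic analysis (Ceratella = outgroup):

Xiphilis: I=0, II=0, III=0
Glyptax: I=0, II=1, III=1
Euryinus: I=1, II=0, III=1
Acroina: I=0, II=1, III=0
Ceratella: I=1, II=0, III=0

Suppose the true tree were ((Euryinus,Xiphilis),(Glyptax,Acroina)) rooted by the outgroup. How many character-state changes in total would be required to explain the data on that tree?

Map each character onto ((Euryinus,Xiphilis),(Glyptax,Acroina)) (rooted by Ceratella) and count the minimum state changes it requires (Fitch parsimony):
I: 2; II: 1; III: 2.
Total tree length = 5.

5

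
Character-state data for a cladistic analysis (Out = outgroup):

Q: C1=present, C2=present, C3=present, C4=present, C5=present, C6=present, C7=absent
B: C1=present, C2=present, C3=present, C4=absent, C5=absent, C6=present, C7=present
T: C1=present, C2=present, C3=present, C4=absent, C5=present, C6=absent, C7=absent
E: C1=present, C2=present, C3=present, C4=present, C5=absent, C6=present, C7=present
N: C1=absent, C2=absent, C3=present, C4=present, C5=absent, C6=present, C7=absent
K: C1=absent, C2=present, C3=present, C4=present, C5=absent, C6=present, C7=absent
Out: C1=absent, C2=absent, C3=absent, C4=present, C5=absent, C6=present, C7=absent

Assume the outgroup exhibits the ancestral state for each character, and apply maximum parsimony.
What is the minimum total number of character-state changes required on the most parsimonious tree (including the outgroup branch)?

8

Character polarity is set by the outgroup: the derived state is whichever differs from the outgroup's state, so for C4, C6 the derived state is 'absent', and for the remaining characters it is 'present'.
Only B, E, Q, and T show the derived state 'present' for C1, supporting them as a clade.
Only B, E, K, Q, and T show the derived state 'present' for C2, supporting them as a clade.
All ingroup taxa share the derived state 'present' for C3; it defines the ingroup but does not resolve relationships within it.
C4 groups B and T, which is incompatible with the clades supported by the remaining characters; treating it as convergent (homoplasy) costs fewer steps than any alternative tree.
C5: derived state 'present' in Q and T only — synapomorphy for {Q, T}.
C6 (derived state 'absent') is unique to T (autapomorphy; uninformative for grouping).
Only B and E show the derived state 'present' for C7, supporting them as a clade.
Most parsimonious ingroup topology: ((((T,Q),(E,B)),K),N).
Changes per character on this tree: C1: 1; C2: 1; C3: 1; C4: 2; C5: 1; C6: 1; C7: 1.
Total = 8.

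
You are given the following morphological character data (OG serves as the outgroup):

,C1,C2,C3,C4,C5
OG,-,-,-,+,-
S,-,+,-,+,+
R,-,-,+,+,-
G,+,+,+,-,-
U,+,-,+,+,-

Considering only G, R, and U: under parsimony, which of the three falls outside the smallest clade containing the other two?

Character polarity is set by the outgroup: the derived state is whichever differs from the outgroup's state, so for C4 the derived state is '-', and for the remaining characters it is '+'.
C1 (derived state '+') is shared by G and U — a synapomorphy uniting that clade.
C2 (state '+') occurs in G and S but conflicts with the nesting implied by the other characters — most parsimoniously interpreted as homoplasy.
C3: derived state '+' in G, R, and U only — synapomorphy for {G, R, U}.
C4 (derived state '-') is unique to G (autapomorphy; uninformative for grouping).
C5 (derived state '+') is unique to S (autapomorphy; uninformative for grouping).
Most parsimonious ingroup topology: (S,(R,(G,U))).
U and G share a more recent common ancestor with each other than either does with R, so R is the least closely related of the three.

R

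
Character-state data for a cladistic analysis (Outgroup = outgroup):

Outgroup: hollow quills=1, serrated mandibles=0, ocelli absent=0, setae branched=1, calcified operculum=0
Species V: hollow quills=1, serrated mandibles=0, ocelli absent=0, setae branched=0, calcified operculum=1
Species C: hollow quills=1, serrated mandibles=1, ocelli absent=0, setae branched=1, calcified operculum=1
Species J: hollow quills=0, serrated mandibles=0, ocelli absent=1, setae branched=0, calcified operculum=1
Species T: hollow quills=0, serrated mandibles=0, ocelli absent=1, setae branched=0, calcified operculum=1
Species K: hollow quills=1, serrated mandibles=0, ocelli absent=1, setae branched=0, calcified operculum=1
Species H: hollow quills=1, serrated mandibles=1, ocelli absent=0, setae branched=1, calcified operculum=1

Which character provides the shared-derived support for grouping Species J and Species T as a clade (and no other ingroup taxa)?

Character polarity is set by the outgroup: the derived state is whichever differs from the outgroup's state, so for hollow quills, setae branched the derived state is '0', and for the remaining characters it is '1'.
hollow quills (derived state '0') is shared by Species J and Species T — a synapomorphy uniting that clade.
Only Species C and Species H show the derived state '1' for serrated mandibles, supporting them as a clade.
ocelli absent: derived state '1' in Species J, Species K, and Species T only — synapomorphy for {Species J, Species K, Species T}.
setae branched (derived state '0') is shared by Species J, Species K, Species T, and Species V — a synapomorphy uniting that clade.
All ingroup taxa share the derived state '1' for calcified operculum; it defines the ingroup but does not resolve relationships within it.
Most parsimonious ingroup topology: ((Species V,((Species J,Species T),Species K)),(Species C,Species H)).
The clade {Species J, Species T} is supported by hollow quills: its derived state '0' occurs in exactly those taxa and in no other taxon (including the outgroup).

hollow quills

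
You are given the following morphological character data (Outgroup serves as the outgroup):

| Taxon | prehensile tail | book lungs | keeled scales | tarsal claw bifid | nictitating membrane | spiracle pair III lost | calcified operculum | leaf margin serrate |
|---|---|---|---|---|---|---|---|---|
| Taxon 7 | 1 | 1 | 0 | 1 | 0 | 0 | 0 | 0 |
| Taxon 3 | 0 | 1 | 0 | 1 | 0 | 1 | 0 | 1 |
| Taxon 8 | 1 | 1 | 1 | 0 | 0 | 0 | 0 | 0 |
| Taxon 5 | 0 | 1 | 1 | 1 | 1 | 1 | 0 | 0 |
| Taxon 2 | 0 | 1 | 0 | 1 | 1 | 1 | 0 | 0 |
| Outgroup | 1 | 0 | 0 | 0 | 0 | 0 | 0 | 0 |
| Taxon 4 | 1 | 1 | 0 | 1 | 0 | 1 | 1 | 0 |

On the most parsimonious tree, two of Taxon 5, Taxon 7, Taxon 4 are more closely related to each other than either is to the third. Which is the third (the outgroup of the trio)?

Taxon 7

Character polarity is set by the outgroup: the derived state is whichever differs from the outgroup's state, so for prehensile tail the derived state is '0', and for the remaining characters it is '1'.
prehensile tail: derived state '0' in Taxon 2, Taxon 3, and Taxon 5 only — synapomorphy for {Taxon 2, Taxon 3, Taxon 5}.
book lungs (derived state '1') is shared by all ingroup taxa — unites the whole ingroup.
keeled scales (state '1') occurs in Taxon 5 and Taxon 8 but conflicts with the nesting implied by the other characters — most parsimoniously interpreted as homoplasy.
tarsal claw bifid (derived state '1') is shared by Taxon 2, Taxon 3, Taxon 4, Taxon 5, and Taxon 7 — a synapomorphy uniting that clade.
nictitating membrane: derived state '1' in Taxon 2 and Taxon 5 only — synapomorphy for {Taxon 2, Taxon 5}.
Only Taxon 2, Taxon 3, Taxon 4, and Taxon 5 show the derived state '1' for spiracle pair III lost, supporting them as a clade.
calcified operculum (derived state '1') is unique to Taxon 4 (autapomorphy; uninformative for grouping).
leaf margin serrate (derived state '1') is unique to Taxon 3 (autapomorphy; uninformative for grouping).
Most parsimonious ingroup topology: (((((Taxon 2,Taxon 5),Taxon 3),Taxon 4),Taxon 7),Taxon 8).
Taxon 5 and Taxon 4 share a more recent common ancestor with each other than either does with Taxon 7, so Taxon 7 is the least closely related of the three.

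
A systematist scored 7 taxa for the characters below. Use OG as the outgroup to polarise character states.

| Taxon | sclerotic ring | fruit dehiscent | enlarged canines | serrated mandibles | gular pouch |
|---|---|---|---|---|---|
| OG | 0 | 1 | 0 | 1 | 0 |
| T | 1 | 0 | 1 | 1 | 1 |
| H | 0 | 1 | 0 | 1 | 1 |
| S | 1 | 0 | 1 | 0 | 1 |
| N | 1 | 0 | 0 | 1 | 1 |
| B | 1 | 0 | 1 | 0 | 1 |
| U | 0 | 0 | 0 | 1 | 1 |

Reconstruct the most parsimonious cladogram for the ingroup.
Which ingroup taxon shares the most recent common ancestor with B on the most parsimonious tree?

Character polarity is set by the outgroup: the derived state is whichever differs from the outgroup's state, so for fruit dehiscent, serrated mandibles the derived state is '0', and for the remaining characters it is '1'.
sclerotic ring: derived state '1' in B, N, S, and T only — synapomorphy for {B, N, S, T}.
fruit dehiscent (derived state '0') is shared by B, N, S, T, and U — a synapomorphy uniting that clade.
Only B, S, and T show the derived state '1' for enlarged canines, supporting them as a clade.
Only B and S show the derived state '0' for serrated mandibles, supporting them as a clade.
All ingroup taxa share the derived state '1' for gular pouch; it defines the ingroup but does not resolve relationships within it.
Most parsimonious ingroup topology: ((((T,(S,B)),N),U),H).
B and S form a cherry on this tree, so they are sister taxa.

S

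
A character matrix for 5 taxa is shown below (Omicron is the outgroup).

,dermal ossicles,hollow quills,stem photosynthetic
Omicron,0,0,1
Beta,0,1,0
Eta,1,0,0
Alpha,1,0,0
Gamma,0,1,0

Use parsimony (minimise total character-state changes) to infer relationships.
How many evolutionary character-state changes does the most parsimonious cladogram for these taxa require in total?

Character polarity is set by the outgroup: the derived state is whichever differs from the outgroup's state, so for stem photosynthetic the derived state is '0', and for the remaining characters it is '1'.
dermal ossicles (derived state '1') is shared by Alpha and Eta — a synapomorphy uniting that clade.
Only Beta and Gamma show the derived state '1' for hollow quills, supporting them as a clade.
stem photosynthetic (derived state '0') is shared by all ingroup taxa — unites the whole ingroup.
Most parsimonious ingroup topology: ((Beta,Gamma),(Eta,Alpha)).
Changes per character on this tree: dermal ossicles: 1; hollow quills: 1; stem photosynthetic: 1.
Total = 3.

3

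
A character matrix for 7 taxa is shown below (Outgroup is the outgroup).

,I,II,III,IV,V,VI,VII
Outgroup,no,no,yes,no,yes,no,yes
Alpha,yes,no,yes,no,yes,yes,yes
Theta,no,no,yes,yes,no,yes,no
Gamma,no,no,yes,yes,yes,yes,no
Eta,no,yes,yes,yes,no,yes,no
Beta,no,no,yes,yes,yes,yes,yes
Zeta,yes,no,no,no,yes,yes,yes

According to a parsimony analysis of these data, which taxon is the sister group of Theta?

Character polarity is set by the outgroup: the derived state is whichever differs from the outgroup's state, so for III, V, VII the derived state is 'no', and for the remaining characters it is 'yes'.
Only Alpha and Zeta show the derived state 'yes' for I, supporting them as a clade.
II (derived state 'yes') is unique to Eta (autapomorphy; uninformative for grouping).
III (derived state 'no') is unique to Zeta (autapomorphy; uninformative for grouping).
Only Beta, Eta, Gamma, and Theta show the derived state 'yes' for IV, supporting them as a clade.
Only Eta and Theta show the derived state 'no' for V, supporting them as a clade.
All ingroup taxa share the derived state 'yes' for VI; it defines the ingroup but does not resolve relationships within it.
VII (derived state 'no') is shared by Eta, Gamma, and Theta — a synapomorphy uniting that clade.
Most parsimonious ingroup topology: ((Alpha,Zeta),(((Theta,Eta),Gamma),Beta)).
Theta and Eta form a cherry on this tree, so they are sister taxa.

Eta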